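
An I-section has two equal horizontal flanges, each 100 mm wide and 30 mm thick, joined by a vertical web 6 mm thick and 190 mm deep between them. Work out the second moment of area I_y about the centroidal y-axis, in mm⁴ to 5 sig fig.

I_y ≈ 5.0034 × 10⁶ mm⁴

Split into non-overlapping primitives; take the origin at the lower-left of the bounding box.
Bottom flange: 100 × 30, A = 3 000 mm², x = 50 mm, Ī = 2 500 000 mm⁴.
Web: 6 × 190, A = 1 140 mm², x = 50 mm, Ī = 3 420 mm⁴.
Top flange: 100 × 30, A = 3 000 mm², x = 50 mm, Ī = 2 500 000 mm⁴.
By symmetry the centroid is at mid-width, x̄ = 50 mm.
All pieces are centred on the centroidal y-axis, so I = ΣĪ = 5 003 420 mm⁴.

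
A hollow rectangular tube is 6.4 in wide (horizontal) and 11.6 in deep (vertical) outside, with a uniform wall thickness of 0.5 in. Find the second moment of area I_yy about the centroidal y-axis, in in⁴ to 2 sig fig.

I_yy ≈ 110 in⁴

Break the section into simple shapes (no overlaps), measuring from the bottom-left corner of the bounding box.
Outer rectangle: 6.4 × 11.6, A = 74.24 in², x = 3.2 in, Ī = 253.4 in⁴.
Inner void (subtracted): 5.4 × 10.6, A = 57.24 in², x = 3.2 in, Ī = 139.1 in⁴.
By symmetry the centroid is at mid-width, x̄ = 3.2 in.
All pieces are centred on the centroidal y-axis, so I = ΣĪ (holes subtracted) = 114.3 in⁴.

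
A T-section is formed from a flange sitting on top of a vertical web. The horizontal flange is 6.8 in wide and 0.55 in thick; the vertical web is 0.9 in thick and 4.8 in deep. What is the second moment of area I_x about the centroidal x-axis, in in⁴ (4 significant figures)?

I_x ≈ 22.73 in⁴

Split into non-overlapping primitives; take the origin at the lower-left of the bounding box.
Flange: 6.8 × 0.55, A = 3.74 in², y = 5.075 in, Ī = 0.0942792 in⁴.
Web: 0.9 × 4.8, A = 4.32 in², y = 2.4 in, Ī = 8.2944 in⁴.
Centroid: ȳ = ΣA·y / ΣA = 3.64125 in.
Transfer each piece to the centroidal x-axis using Ī + A·d² with d = y − 3.64125:
  flange: d = 1.43375 in → contributes +7.78234 in⁴
  web: d = -1.24125 in → contributes +14.9503 in⁴
Total I = 22.7326 in⁴.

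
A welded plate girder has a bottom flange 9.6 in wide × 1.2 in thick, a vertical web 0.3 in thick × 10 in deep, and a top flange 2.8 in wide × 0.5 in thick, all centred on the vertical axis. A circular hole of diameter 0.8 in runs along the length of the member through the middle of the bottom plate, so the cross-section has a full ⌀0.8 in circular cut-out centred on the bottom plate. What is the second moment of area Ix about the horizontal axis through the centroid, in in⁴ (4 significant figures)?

Ix ≈ 218.9 in⁴

Break the section into simple shapes (no overlaps), measuring from the bottom-left corner of the bounding box.
Bottom plate: 9.6 × 1.2, A = 11.52 in², y = 0.6 in, Ī = 1.3824 in⁴.
Web plate: 0.3 × 10, A = 3 in², y = 6.2 in, Ī = 25 in⁴.
Top plate: 2.8 × 0.5, A = 1.4 in², y = 11.45 in, Ī = 0.0291667 in⁴.
Hole (subtracted): ⌀0.8, A = 0.502655 in², y = 0.6 in, Ī = 0.0201062 in⁴.
Centroid: ȳ = ΣA·y / ΣA = 2.67494 in.
Transfer each piece to the horizontal axis through the centroid using Ī + A·d² with d = y − 2.67494:
  bottom plate: d = -2.07494 in → contributes +50.9801 in⁴
  web plate: d = 3.52506 in → contributes +62.2782 in⁴
  top plate: d = 8.77506 in → contributes +107.832 in⁴
  hole: d = -2.07494 in → contributes −2.18422 in⁴
Total I = 218.906 in⁴.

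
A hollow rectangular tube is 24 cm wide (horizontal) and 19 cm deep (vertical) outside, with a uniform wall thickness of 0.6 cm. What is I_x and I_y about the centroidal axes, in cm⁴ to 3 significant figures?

Decompose the section into non-overlapping parts with the origin at the bottom-left of its bounding rectangle.
Outer rectangle: 24 × 19, A = 456 cm², y = 9.5 cm, Ī = 13 718 cm⁴.
Inner void (subtracted): 22.8 × 17.8, A = 405.84 cm², y = 9.5 cm, Ī = 10 716 cm⁴.
By symmetry the centroid is at mid-height, ȳ = 9.5 cm.
All pieces are centred on the centroidal x-axis, so I = ΣĪ (holes subtracted) = 3002.5 cm⁴.
Repeating about the centroidal y-axis gives I_y = 4 307 cm⁴.

I_x ≈ 3000 cm⁴, I_y ≈ 4310 cm⁴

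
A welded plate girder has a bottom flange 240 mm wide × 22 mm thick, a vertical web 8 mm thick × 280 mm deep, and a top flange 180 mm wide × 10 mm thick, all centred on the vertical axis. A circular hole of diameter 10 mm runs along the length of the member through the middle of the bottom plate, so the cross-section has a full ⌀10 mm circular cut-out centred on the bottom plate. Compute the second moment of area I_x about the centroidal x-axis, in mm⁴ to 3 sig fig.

Treat the section as a set of non-overlapping primitives; coordinates are from the bounding-box lower-left.
Bottom plate: 240 × 22, A = 5 280 mm², y = 11 mm, Ī = 212 960 mm⁴.
Web plate: 8 × 280, A = 2 240 mm², y = 162 mm, Ī = 14 634 667 mm⁴.
Top plate: 180 × 10, A = 1 800 mm², y = 307 mm, Ī = 15 000 mm⁴.
Hole (subtracted): ⌀10, A = 78.54 mm², y = 11 mm, Ī = 490.87 mm⁴.
Centroid: ȳ = ΣA·y / ΣA = 105.25 mm.
Transfer each piece to the centroidal x-axis using Ī + A·d² with d = y − 105.25:
  bottom plate: d = -94.254 mm → contributes +47 119 017 mm⁴
  web plate: d = 56.746 mm → contributes +21 847 836 mm⁴
  top plate: d = 201.75 mm → contributes +73 277 968 mm⁴
  hole: d = -94.254 mm → contributes −698 217 mm⁴
Total I = 141 546 604 mm⁴.

I_x ≈ 1.42 × 10⁸ mm⁴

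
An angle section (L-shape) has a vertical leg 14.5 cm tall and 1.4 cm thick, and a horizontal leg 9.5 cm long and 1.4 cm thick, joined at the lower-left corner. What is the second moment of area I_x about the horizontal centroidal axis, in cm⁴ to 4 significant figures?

I_x ≈ 669.7 cm⁴

Split into non-overlapping primitives; take the origin at the lower-left of the bounding box.
Vertical leg: 1.4 × 14.5, A = 20.3 cm², y = 7.25 cm, Ī = 355.673 cm⁴.
Horizontal leg (remainder): 8.1 × 1.4, A = 11.34 cm², y = 0.7 cm, Ī = 1.8522 cm⁴.
Centroid: ȳ = ΣA·y / ΣA = 4.90243 cm.
Transfer each piece to the horizontal centroidal axis using Ī + A·d² with d = y − 4.90243:
  vertical leg: d = 2.34757 cm → contributes +467.548 cm⁴
  horizontal leg (remainder): d = -4.20243 cm → contributes +202.122 cm⁴
Total I = 669.669 cm⁴.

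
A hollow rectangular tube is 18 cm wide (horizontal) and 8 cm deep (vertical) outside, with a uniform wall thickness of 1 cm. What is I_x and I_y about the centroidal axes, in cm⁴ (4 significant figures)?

Decompose the section into non-overlapping parts with the origin at the bottom-left of its bounding rectangle.
Outer rectangle: 18 × 8, A = 144 cm², y = 4 cm, Ī = 768 cm⁴.
Inner void (subtracted): 16 × 6, A = 96 cm², y = 4 cm, Ī = 288 cm⁴.
By symmetry the centroid is at mid-height, ȳ = 4 cm.
All pieces are centred on the centroidal x-axis, so I = ΣĪ (holes subtracted) = 480 cm⁴.
Repeating about the centroidal y-axis gives I_y = 1 840 cm⁴.

I_x ≈ 480.0 cm⁴, I_y ≈ 1840 cm⁴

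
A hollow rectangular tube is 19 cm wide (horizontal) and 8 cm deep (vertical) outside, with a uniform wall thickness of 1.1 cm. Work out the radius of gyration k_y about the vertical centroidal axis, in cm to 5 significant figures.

k_y ≈ 6.4657 cm

Break the section into simple shapes (no overlaps), measuring from the bottom-left corner of the bounding box.
Outer rectangle: 19 × 8, A = 152 cm², x = 9.5 cm, Ī = 4572.667 cm⁴.
Inner void (subtracted): 16.8 × 5.8, A = 97.44 cm², x = 9.5 cm, Ī = 2291.789 cm⁴.
By symmetry the centroid is at mid-width, x̄ = 9.5 cm.
All pieces are centred on the vertical centroidal axis, so I = ΣĪ (holes subtracted) = 2280.878 cm⁴.
Radius of gyration: k = √(I/A) = √(2280.878 / 54.56) = 6.465674 cm.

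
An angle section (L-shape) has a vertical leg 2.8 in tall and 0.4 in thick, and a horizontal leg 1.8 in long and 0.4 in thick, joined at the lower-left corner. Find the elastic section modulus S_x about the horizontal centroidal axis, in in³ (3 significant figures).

Treat the section as a set of non-overlapping primitives; coordinates are from the bounding-box lower-left.
Vertical leg: 0.4 × 2.8, A = 1.12 in², y = 1.4 in, Ī = 0.73173 in⁴.
Horizontal leg (remainder): 1.4 × 0.4, A = 0.56 in², y = 0.2 in, Ī = 0.0074667 in⁴.
Centroid: ȳ = ΣA·y / ΣA = 1 in.
Transfer each piece to the horizontal centroidal axis using Ī + A·d² with d = y − 1:
  vertical leg: d = 0.4 in → contributes +0.91093 in⁴
  horizontal leg (remainder): d = -0.8 in → contributes +0.36587 in⁴
Total I = 1.2768 in⁴.
Extreme fibre distance c = 1.8 in; S = I/c = 0.70933 in³.

S_x ≈ 0.709 in³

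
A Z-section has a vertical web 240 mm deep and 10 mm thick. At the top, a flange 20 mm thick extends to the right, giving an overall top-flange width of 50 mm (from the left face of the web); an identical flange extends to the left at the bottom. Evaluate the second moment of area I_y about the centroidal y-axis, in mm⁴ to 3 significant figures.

Break the section into simple shapes (no overlaps), measuring from the bottom-left corner of the bounding box.
Web: 10 × 240, A = 2 400 mm², x = 45 mm, Ī = 20 000 mm⁴.
Top flange (beyond web): 40 × 20, A = 800 mm², x = 70 mm, Ī = 106 667 mm⁴.
Bottom flange (beyond web): 40 × 20, A = 800 mm², x = 20 mm, Ī = 106 667 mm⁴.
Centroid: x̄ = ΣA·x / ΣA = 45 mm.
Transfer each piece to the centroidal y-axis using Ī + A·d² with d = x − 45:
  web: d = 0 mm → contributes +20 000 mm⁴
  top flange (beyond web): d = 25 mm → contributes +606 667 mm⁴
  bottom flange (beyond web): d = -25 mm → contributes +606 667 mm⁴
Total I = 1 233 333 mm⁴.

I_y ≈ 1.23 × 10⁶ mm⁴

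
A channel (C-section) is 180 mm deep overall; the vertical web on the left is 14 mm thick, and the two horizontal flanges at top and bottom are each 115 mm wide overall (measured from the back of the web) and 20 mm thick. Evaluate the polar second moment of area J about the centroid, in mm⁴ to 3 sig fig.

Decompose the section into non-overlapping parts with the origin at the bottom-left of its bounding rectangle.
Web: 14 × 180, A = 2 520 mm², y = 90 mm, Ī = 6 804 000 mm⁴.
Top flange (beyond web): 101 × 20, A = 2 020 mm², y = 170 mm, Ī = 67 333 mm⁴.
Bottom flange (beyond web): 101 × 20, A = 2 020 mm², y = 10 mm, Ī = 67 333 mm⁴.
By symmetry the centroid is at mid-height, ȳ = 90 mm.
Transfer each piece to the centroidal x-axis using Ī + A·d² with d = y − 90:
  web: d = 0 mm → contributes +6 804 000 mm⁴
  top flange (beyond web): d = 80 mm → contributes +12 995 333 mm⁴
  bottom flange (beyond web): d = -80 mm → contributes +12 995 333 mm⁴
Total I = 32 794 667 mm⁴.
For the y-axis: x̄ = 42.412 mm.
Repeating about the centroidal y-axis gives I_y = 8 606 635 mm⁴.
Polar second moment: J = I_x + I_y = 41 401 302 mm⁴.

J ≈ 4.14 × 10⁷ mm⁴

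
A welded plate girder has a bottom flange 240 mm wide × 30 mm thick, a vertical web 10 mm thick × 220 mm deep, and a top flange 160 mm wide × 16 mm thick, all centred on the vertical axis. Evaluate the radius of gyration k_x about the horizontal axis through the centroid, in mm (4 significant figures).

k_x ≈ 103.3 mm

Treat the section as a set of non-overlapping primitives; coordinates are from the bounding-box lower-left.
Bottom plate: 240 × 30, A = 7 200 mm², y = 15 mm, Ī = 540 000 mm⁴.
Web plate: 10 × 220, A = 2 200 mm², y = 140 mm, Ī = 8 873 333 mm⁴.
Top plate: 160 × 16, A = 2 560 mm², y = 258 mm, Ī = 54613.3 mm⁴.
Centroid: ȳ = ΣA·y / ΣA = 90.0067 mm.
Transfer each piece to the horizontal axis through the centroid using Ī + A·d² with d = y − 90.0067:
  bottom plate: d = -75.0067 mm → contributes +41 047 224 mm⁴
  web plate: d = 49.9933 mm → contributes +14 371 862 mm⁴
  top plate: d = 167.993 mm → contributes +72 302 300 mm⁴
Total I = 127 721 386 mm⁴.
Radius of gyration: k = √(I/A) = √(127 721 386 / 11 960) = 103.339 mm.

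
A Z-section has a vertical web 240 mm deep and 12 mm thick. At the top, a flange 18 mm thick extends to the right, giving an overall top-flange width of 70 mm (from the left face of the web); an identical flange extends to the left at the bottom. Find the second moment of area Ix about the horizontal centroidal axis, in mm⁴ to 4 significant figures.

Decompose the section into non-overlapping parts with the origin at the bottom-left of its bounding rectangle.
Web: 12 × 240, A = 2 880 mm², y = 120 mm, Ī = 13 824 000 mm⁴.
Top flange (beyond web): 58 × 18, A = 1 044 mm², y = 231 mm, Ī = 28 188 mm⁴.
Bottom flange (beyond web): 58 × 18, A = 1 044 mm², y = 9 mm, Ī = 28 188 mm⁴.
Centroid: ȳ = ΣA·y / ΣA = 120 mm.
Transfer each piece to the horizontal centroidal axis using Ī + A·d² with d = y − 120:
  web: d = 0 mm → contributes +13 824 000 mm⁴
  top flange (beyond web): d = 111 mm → contributes +12 891 312 mm⁴
  bottom flange (beyond web): d = -111 mm → contributes +12 891 312 mm⁴
Total I = 39 606 624 mm⁴.

Ix ≈ 3.961 × 10⁷ mm⁴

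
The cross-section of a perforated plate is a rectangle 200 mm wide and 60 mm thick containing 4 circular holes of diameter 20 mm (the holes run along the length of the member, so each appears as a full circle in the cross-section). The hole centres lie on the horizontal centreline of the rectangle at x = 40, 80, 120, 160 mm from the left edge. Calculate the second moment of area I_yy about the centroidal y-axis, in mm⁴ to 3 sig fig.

Treat the section as a set of non-overlapping primitives; coordinates are from the bounding-box lower-left.
Plate: 200 × 60, A = 12 000 mm², x = 100 mm, Ī = 40 000 000 mm⁴.
Hole 1 (subtracted): ⌀20, A = 314.16 mm², x = 40 mm, Ī = 7 854 mm⁴.
Hole 2 (subtracted): ⌀20, A = 314.16 mm², x = 80 mm, Ī = 7 854 mm⁴.
Hole 3 (subtracted): ⌀20, A = 314.16 mm², x = 120 mm, Ī = 7 854 mm⁴.
Hole 4 (subtracted): ⌀20, A = 314.16 mm², x = 160 mm, Ī = 7 854 mm⁴.
By symmetry the centroid is at mid-width, x̄ = 100 mm.
Transfer each piece to the centroidal y-axis using Ī + A·d² with d = x − 100:
  plate: d = 0 mm → contributes +40 000 000 mm⁴
  hole 1: d = -60 mm → contributes −1 138 827 mm⁴
  hole 2: d = -20 mm → contributes −133 518 mm⁴
  hole 3: d = 20 mm → contributes −133 518 mm⁴
  hole 4: d = 60 mm → contributes −1 138 827 mm⁴
Total I = 37 455 310 mm⁴.

I_yy ≈ 3.75 × 10⁷ mm⁴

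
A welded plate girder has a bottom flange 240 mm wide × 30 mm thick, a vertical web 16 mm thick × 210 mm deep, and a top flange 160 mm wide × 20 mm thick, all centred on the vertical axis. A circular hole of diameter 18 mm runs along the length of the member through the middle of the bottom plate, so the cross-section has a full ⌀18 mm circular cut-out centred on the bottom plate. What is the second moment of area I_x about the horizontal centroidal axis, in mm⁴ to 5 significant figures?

Treat the section as a set of non-overlapping primitives; coordinates are from the bounding-box lower-left.
Bottom plate: 240 × 30, A = 7 200 mm², y = 15 mm, Ī = 540 000 mm⁴.
Web plate: 16 × 210, A = 3 360 mm², y = 135 mm, Ī = 12 348 000 mm⁴.
Top plate: 160 × 20, A = 3 200 mm², y = 250 mm, Ī = 106666.7 mm⁴.
Hole (subtracted): ⌀18, A = 254.469 mm², y = 15 mm, Ī = 5152.997 mm⁴.
Centroid: ȳ = ΣA·y / ΣA = 100.5353 mm.
Transfer each piece to the horizontal centroidal axis using Ī + A·d² with d = y − 100.5353:
  bottom plate: d = -85.53533 mm → contributes +53 217 303 mm⁴
  web plate: d = 34.46467 mm → contributes +16 339 054 mm⁴
  top plate: d = 149.4647 mm → contributes +71 593 670 mm⁴
  hole: d = -85.53533 mm → contributes −1 866 923 mm⁴
Total I = 139 283 105 mm⁴.

I_x ≈ 1.3928 × 10⁸ mm⁴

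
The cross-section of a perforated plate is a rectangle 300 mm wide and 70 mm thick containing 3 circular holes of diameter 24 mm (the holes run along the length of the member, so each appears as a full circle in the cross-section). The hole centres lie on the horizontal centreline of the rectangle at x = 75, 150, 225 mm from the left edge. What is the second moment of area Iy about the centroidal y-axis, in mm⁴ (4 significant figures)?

Iy ≈ 1.524 × 10⁸ mm⁴

Treat the section as a set of non-overlapping primitives; coordinates are from the bounding-box lower-left.
Plate: 300 × 70, A = 21 000 mm², x = 150 mm, Ī = 157 500 000 mm⁴.
Hole 1 (subtracted): ⌀24, A = 452.389 mm², x = 75 mm, Ī = 16 286 mm⁴.
Hole 2 (subtracted): ⌀24, A = 452.389 mm², x = 150 mm, Ī = 16 286 mm⁴.
Hole 3 (subtracted): ⌀24, A = 452.389 mm², x = 225 mm, Ī = 16 286 mm⁴.
By symmetry the centroid is at mid-width, x̄ = 150 mm.
Transfer each piece to the centroidal y-axis using Ī + A·d² with d = x − 150:
  plate: d = 0 mm → contributes +157 500 000 mm⁴
  hole 1: d = -75 mm → contributes −2 560 976 mm⁴
  hole 2: d = 0 mm → contributes −16 286 mm⁴
  hole 3: d = 75 mm → contributes −2 560 976 mm⁴
Total I = 152 361 762 mm⁴.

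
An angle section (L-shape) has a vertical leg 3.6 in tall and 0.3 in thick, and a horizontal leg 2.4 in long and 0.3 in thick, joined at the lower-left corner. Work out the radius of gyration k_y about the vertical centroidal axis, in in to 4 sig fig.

Treat the section as a set of non-overlapping primitives; coordinates are from the bounding-box lower-left.
Vertical leg: 0.3 × 3.6, A = 1.08 in², x = 0.15 in, Ī = 0.0081 in⁴.
Horizontal leg (remainder): 2.1 × 0.3, A = 0.63 in², x = 1.35 in, Ī = 0.231525 in⁴.
Centroid: x̄ = ΣA·x / ΣA = 0.592105 in.
Transfer each piece to the vertical centroidal axis using Ī + A·d² with d = x − 0.592105:
  vertical leg: d = -0.442105 in → contributes +0.219194 in⁴
  horizontal leg (remainder): d = 0.757895 in → contributes +0.5934 in⁴
Total I = 0.812593 in⁴.
Radius of gyration: k = √(I/A) = √(0.812593 / 1.71) = 0.689348 in.

k_y ≈ 0.6893 in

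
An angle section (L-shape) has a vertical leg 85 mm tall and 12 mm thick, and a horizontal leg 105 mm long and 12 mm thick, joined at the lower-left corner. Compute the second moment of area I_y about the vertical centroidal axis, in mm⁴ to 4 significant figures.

I_y ≈ 2.285 × 10⁶ mm⁴

Split into non-overlapping primitives; take the origin at the lower-left of the bounding box.
Vertical leg: 12 × 85, A = 1 020 mm², x = 6 mm, Ī = 12 240 mm⁴.
Horizontal leg (remainder): 93 × 12, A = 1 116 mm², x = 58.5 mm, Ī = 804 357 mm⁴.
Centroid: x̄ = ΣA·x / ΣA = 33.4298 mm.
Transfer each piece to the vertical centroidal axis using Ī + A·d² with d = x − 33.4298:
  vertical leg: d = -27.4298 mm → contributes +779 680 mm⁴
  horizontal leg (remainder): d = 25.0702 mm → contributes +1 505 781 mm⁴
Total I = 2 285 461 mm⁴.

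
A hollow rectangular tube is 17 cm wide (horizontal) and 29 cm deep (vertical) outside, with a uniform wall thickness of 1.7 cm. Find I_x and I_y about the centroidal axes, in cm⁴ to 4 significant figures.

I_x ≈ 1.554 × 10⁴ cm⁴, I_y ≈ 6507 cm⁴

Decompose the section into non-overlapping parts with the origin at the bottom-left of its bounding rectangle.
Outer rectangle: 17 × 29, A = 493 cm², y = 14.5 cm, Ī = 34551.1 cm⁴.
Inner void (subtracted): 13.6 × 25.6, A = 348.16 cm², y = 14.5 cm, Ī = 19014.2 cm⁴.
By symmetry the centroid is at mid-height, ȳ = 14.5 cm.
All pieces are centred on the centroidal x-axis, so I = ΣĪ (holes subtracted) = 15536.9 cm⁴.
Repeating about the centroidal y-axis gives I_y = 6506.78 cm⁴.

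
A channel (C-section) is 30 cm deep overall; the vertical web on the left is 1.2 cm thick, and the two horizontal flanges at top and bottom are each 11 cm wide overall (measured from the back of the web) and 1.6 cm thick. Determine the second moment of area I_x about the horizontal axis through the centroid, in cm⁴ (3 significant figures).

Split into non-overlapping primitives; take the origin at the lower-left of the bounding box.
Web: 1.2 × 30, A = 36 cm², y = 15 cm, Ī = 2 700 cm⁴.
Top flange (beyond web): 9.8 × 1.6, A = 15.68 cm², y = 29.2 cm, Ī = 3.3451 cm⁴.
Bottom flange (beyond web): 9.8 × 1.6, A = 15.68 cm², y = 0.8 cm, Ī = 3.3451 cm⁴.
By symmetry the centroid is at mid-height, ȳ = 15 cm.
Transfer each piece to the horizontal axis through the centroid using Ī + A·d² with d = y − 15:
  web: d = 0 cm → contributes +2 700 cm⁴
  top flange (beyond web): d = 14.2 cm → contributes +3165.1 cm⁴
  bottom flange (beyond web): d = -14.2 cm → contributes +3165.1 cm⁴
Total I = 9030.1 cm⁴.

I_x ≈ 9030 cm⁴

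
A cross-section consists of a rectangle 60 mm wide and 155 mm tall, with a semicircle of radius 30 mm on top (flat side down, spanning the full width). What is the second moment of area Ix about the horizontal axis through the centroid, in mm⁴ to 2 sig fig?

Decompose the section into non-overlapping parts with the origin at the bottom-left of its bounding rectangle.
Rectangular body: 60 × 155, A = 9 300 mm², y = 77.5 mm, Ī = 18 619 375 mm⁴.
Semicircular cap: semicircle r = 30, A = 1 414 mm², y = 167.7 mm, Ī = 88 903 mm⁴.
Centroid: ȳ = ΣA·y / ΣA = 89.41 mm.
Transfer each piece to the horizontal axis through the centroid using Ī + A·d² with d = y − 89.41:
  rectangular body: d = -11.91 mm → contributes +19 937 791 mm⁴
  semicircular cap: d = 78.33 mm → contributes +8 761 975 mm⁴
Total I = 28 699 766 mm⁴.

Ix ≈ 2.9 × 10⁷ mm⁴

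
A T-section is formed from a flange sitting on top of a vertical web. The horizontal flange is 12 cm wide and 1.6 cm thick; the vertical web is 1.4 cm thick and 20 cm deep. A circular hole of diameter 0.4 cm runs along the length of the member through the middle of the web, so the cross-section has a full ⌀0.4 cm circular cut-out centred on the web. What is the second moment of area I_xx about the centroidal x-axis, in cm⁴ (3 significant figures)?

I_xx ≈ 2260 cm⁴

Split into non-overlapping primitives; take the origin at the lower-left of the bounding box.
Flange: 12 × 1.6, A = 19.2 cm², y = 20.8 cm, Ī = 4.096 cm⁴.
Web: 1.4 × 20, A = 28 cm², y = 10 cm, Ī = 933.33 cm⁴.
Hole (subtracted): ⌀0.4, A = 0.12566 cm², y = 10 cm, Ī = 0.0012566 cm⁴.
Centroid: ȳ = ΣA·y / ΣA = 14.405 cm.
Transfer each piece to the centroidal x-axis using Ī + A·d² with d = y − 14.405:
  flange: d = 6.3951 cm → contributes +789.31 cm⁴
  web: d = -4.4049 cm → contributes +1476.6 cm⁴
  hole: d = -4.4049 cm → contributes −2.4396 cm⁴
Total I = 2263.5 cm⁴.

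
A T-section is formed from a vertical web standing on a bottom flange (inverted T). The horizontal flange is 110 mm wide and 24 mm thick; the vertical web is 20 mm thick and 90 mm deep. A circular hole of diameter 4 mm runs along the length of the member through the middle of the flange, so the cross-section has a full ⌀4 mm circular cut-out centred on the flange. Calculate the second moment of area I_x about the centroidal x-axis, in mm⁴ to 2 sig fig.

Break the section into simple shapes (no overlaps), measuring from the bottom-left corner of the bounding box.
Flange: 110 × 24, A = 2 640 mm², y = 12 mm, Ī = 126 720 mm⁴.
Web: 20 × 90, A = 1 800 mm², y = 69 mm, Ī = 1 215 000 mm⁴.
Hole (subtracted): ⌀4, A = 12.57 mm², y = 12 mm, Ī = 12.57 mm⁴.
Centroid: ȳ = ΣA·y / ΣA = 35.17 mm.
Transfer each piece to the centroidal x-axis using Ī + A·d² with d = y − 35.17:
  flange: d = -23.17 mm → contributes +1 544 453 mm⁴
  web: d = 33.83 mm → contributes +3 274 594 mm⁴
  hole: d = -23.17 mm → contributes −6 761 mm⁴
Total I = 4 812 286 mm⁴.

I_x ≈ 4.8 × 10⁶ mm⁴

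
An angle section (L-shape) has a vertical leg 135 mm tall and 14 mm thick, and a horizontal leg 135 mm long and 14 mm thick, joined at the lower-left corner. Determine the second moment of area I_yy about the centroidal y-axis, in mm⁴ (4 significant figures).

I_yy ≈ 6.168 × 10⁶ mm⁴

Treat the section as a set of non-overlapping primitives; coordinates are from the bounding-box lower-left.
Vertical leg: 14 × 135, A = 1 890 mm², x = 7 mm, Ī = 30 870 mm⁴.
Horizontal leg (remainder): 121 × 14, A = 1 694 mm², x = 74.5 mm, Ī = 2 066 821 mm⁴.
Centroid: x̄ = ΣA·x / ΣA = 38.9043 mm.
Transfer each piece to the centroidal y-axis using Ī + A·d² with d = x − 38.9043:
  vertical leg: d = -31.9043 mm → contributes +1 954 671 mm⁴
  horizontal leg (remainder): d = 35.5957 mm → contributes +4 213 211 mm⁴
Total I = 6 167 882 mm⁴.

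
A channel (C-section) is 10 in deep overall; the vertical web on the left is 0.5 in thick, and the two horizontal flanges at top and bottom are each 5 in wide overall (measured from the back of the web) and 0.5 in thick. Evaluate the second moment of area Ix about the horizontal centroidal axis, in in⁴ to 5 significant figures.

Decompose the section into non-overlapping parts with the origin at the bottom-left of its bounding rectangle.
Web: 0.5 × 10, A = 5 in², y = 5 in, Ī = 41.66667 in⁴.
Top flange (beyond web): 4.5 × 0.5, A = 2.25 in², y = 9.75 in, Ī = 0.046875 in⁴.
Bottom flange (beyond web): 4.5 × 0.5, A = 2.25 in², y = 0.25 in, Ī = 0.046875 in⁴.
By symmetry the centroid is at mid-height, ȳ = 5 in.
Transfer each piece to the horizontal centroidal axis using Ī + A·d² with d = y − 5:
  web: d = 0 in → contributes +41.66667 in⁴
  top flange (beyond web): d = 4.75 in → contributes +50.8125 in⁴
  bottom flange (beyond web): d = -4.75 in → contributes +50.8125 in⁴
Total I = 143.2917 in⁴.

Ix ≈ 143.29 in⁴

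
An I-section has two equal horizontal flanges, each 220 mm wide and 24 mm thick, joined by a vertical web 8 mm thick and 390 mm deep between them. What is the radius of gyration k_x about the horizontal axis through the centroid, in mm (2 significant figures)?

Treat the section as a set of non-overlapping primitives; coordinates are from the bounding-box lower-left.
Bottom flange: 220 × 24, A = 5 280 mm², y = 12 mm, Ī = 253 440 mm⁴.
Web: 8 × 390, A = 3 120 mm², y = 219 mm, Ī = 39 546 000 mm⁴.
Top flange: 220 × 24, A = 5 280 mm², y = 426 mm, Ī = 253 440 mm⁴.
By symmetry the centroid is at mid-height, ȳ = 219 mm.
Transfer each piece to the horizontal axis through the centroid using Ī + A·d² with d = y − 219:
  bottom flange: d = -207 mm → contributes +226 496 160 mm⁴
  web: d = 0 mm → contributes +39 546 000 mm⁴
  top flange: d = 207 mm → contributes +226 496 160 mm⁴
Total I = 492 538 320 mm⁴.
Radius of gyration: k = √(I/A) = √(492 538 320 / 13 680) = 189.7 mm.

k_x ≈ 190 mm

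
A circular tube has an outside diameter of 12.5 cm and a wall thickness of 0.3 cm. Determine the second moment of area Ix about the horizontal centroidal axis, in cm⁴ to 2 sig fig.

Ix ≈ 210 cm⁴

Split into non-overlapping primitives; take the origin at the lower-left of the bounding box.
Outer circle: ⌀12.5, A = 122.7 cm², y = 6.25 cm, Ī = 1 198 cm⁴.
Bore (subtracted): ⌀11.9, A = 111.2 cm², y = 6.25 cm, Ī = 984.4 cm⁴.
By symmetry the centroid is at mid-height, ȳ = 6.25 cm.
All pieces are centred on the horizontal centroidal axis, so I = ΣĪ (holes subtracted) = 214.1 cm⁴.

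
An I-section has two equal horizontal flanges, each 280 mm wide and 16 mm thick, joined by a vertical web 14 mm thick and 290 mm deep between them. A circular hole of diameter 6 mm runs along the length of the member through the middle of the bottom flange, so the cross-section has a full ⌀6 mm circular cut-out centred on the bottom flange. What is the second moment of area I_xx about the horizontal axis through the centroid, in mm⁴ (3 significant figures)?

Treat the section as a set of non-overlapping primitives; coordinates are from the bounding-box lower-left.
Bottom flange: 280 × 16, A = 4 480 mm², y = 8 mm, Ī = 95 573 mm⁴.
Web: 14 × 290, A = 4 060 mm², y = 161 mm, Ī = 28 453 833 mm⁴.
Top flange: 280 × 16, A = 4 480 mm², y = 314 mm, Ī = 95 573 mm⁴.
Hole (subtracted): ⌀6, A = 28.274 mm², y = 8 mm, Ī = 63.617 mm⁴.
Centroid: ȳ = ΣA·y / ΣA = 161.33 mm.
Transfer each piece to the horizontal axis through the centroid using Ī + A·d² with d = y − 161.33:
  bottom flange: d = -153.33 mm → contributes +105 424 864 mm⁴
  web: d = -0.33298 mm → contributes +28 454 283 mm⁴
  top flange: d = 152.67 mm → contributes +104 511 916 mm⁴
  hole: d = -153.33 mm → contributes −664 822 mm⁴
Total I = 237 726 242 mm⁴.

I_xx ≈ 2.38 × 10⁸ mm⁴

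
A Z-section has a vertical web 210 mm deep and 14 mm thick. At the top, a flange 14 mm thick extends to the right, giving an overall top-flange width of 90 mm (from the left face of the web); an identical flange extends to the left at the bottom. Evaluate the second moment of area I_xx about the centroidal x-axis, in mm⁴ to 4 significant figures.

Decompose the section into non-overlapping parts with the origin at the bottom-left of its bounding rectangle.
Web: 14 × 210, A = 2 940 mm², y = 105 mm, Ī = 10 804 500 mm⁴.
Top flange (beyond web): 76 × 14, A = 1 064 mm², y = 203 mm, Ī = 17378.7 mm⁴.
Bottom flange (beyond web): 76 × 14, A = 1 064 mm², y = 7 mm, Ī = 17378.7 mm⁴.
Centroid: ȳ = ΣA·y / ΣA = 105 mm.
Transfer each piece to the centroidal x-axis using Ī + A·d² with d = y − 105:
  web: d = 0 mm → contributes +10 804 500 mm⁴
  top flange (beyond web): d = 98 mm → contributes +10 236 035 mm⁴
  bottom flange (beyond web): d = -98 mm → contributes +10 236 035 mm⁴
Total I = 31 276 569 mm⁴.

I_xx ≈ 3.128 × 10⁷ mm⁴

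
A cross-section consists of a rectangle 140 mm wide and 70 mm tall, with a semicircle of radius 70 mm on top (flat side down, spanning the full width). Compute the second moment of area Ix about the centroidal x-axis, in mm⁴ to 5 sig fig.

Ix ≈ 2.4688 × 10⁷ mm⁴

Split into non-overlapping primitives; take the origin at the lower-left of the bounding box.
Rectangular body: 140 × 70, A = 9 800 mm², y = 35 mm, Ī = 4 001 667 mm⁴.
Semicircular cap: semicircle r = 70, A = 7696.902 mm², y = 99.70892 mm, Ī = 2 635 265 mm⁴.
Centroid: ȳ = ΣA·y / ΣA = 63.46551 mm.
Transfer each piece to the centroidal x-axis using Ī + A·d² with d = y − 63.46551:
  rectangular body: d = -28.46551 mm → contributes +11 942 462 mm⁴
  semicircular cap: d = 36.24341 mm → contributes +12 745 799 mm⁴
Total I = 24 688 262 mm⁴.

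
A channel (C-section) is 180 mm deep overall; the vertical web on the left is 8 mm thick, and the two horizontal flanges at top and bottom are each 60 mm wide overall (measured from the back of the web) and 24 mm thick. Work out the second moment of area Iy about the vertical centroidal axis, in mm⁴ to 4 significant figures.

Iy ≈ 1.392 × 10⁶ mm⁴

Split into non-overlapping primitives; take the origin at the lower-left of the bounding box.
Web: 8 × 180, A = 1 440 mm², x = 4 mm, Ī = 7 680 mm⁴.
Top flange (beyond web): 52 × 24, A = 1 248 mm², x = 34 mm, Ī = 281 216 mm⁴.
Bottom flange (beyond web): 52 × 24, A = 1 248 mm², x = 34 mm, Ī = 281 216 mm⁴.
Centroid: x̄ = ΣA·x / ΣA = 23.0244 mm.
Transfer each piece to the vertical centroidal axis using Ī + A·d² with d = x − 23.0244:
  web: d = -19.0244 mm → contributes +528 855 mm⁴
  top flange (beyond web): d = 10.9756 mm → contributes +431 555 mm⁴
  bottom flange (beyond web): d = 10.9756 mm → contributes +431 555 mm⁴
Total I = 1 391 966 mm⁴.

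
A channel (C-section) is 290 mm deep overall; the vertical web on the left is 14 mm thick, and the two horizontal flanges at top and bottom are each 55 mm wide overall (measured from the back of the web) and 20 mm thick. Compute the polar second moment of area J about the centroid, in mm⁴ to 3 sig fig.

J ≈ 5.96 × 10⁷ mm⁴

Break the section into simple shapes (no overlaps), measuring from the bottom-left corner of the bounding box.
Web: 14 × 290, A = 4 060 mm², y = 145 mm, Ī = 28 453 833 mm⁴.
Top flange (beyond web): 41 × 20, A = 820 mm², y = 280 mm, Ī = 27 333 mm⁴.
Bottom flange (beyond web): 41 × 20, A = 820 mm², y = 10 mm, Ī = 27 333 mm⁴.
By symmetry the centroid is at mid-height, ȳ = 145 mm.
Transfer each piece to the centroidal x-axis using Ī + A·d² with d = y − 145:
  web: d = 0 mm → contributes +28 453 833 mm⁴
  top flange (beyond web): d = 135 mm → contributes +14 971 833 mm⁴
  bottom flange (beyond web): d = -135 mm → contributes +14 971 833 mm⁴
Total I = 58 397 500 mm⁴.
For the y-axis: x̄ = 14.912 mm.
Repeating about the centroidal y-axis gives I_y = 1 179 456 mm⁴.
Polar second moment: J = I_x + I_y = 59 576 956 mm⁴.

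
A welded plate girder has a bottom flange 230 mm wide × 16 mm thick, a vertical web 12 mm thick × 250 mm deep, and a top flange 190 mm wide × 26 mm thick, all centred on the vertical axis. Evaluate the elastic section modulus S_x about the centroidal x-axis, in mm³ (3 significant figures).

S_x ≈ 1.09 × 10⁶ mm³

Split into non-overlapping primitives; take the origin at the lower-left of the bounding box.
Bottom plate: 230 × 16, A = 3 680 mm², y = 8 mm, Ī = 78 507 mm⁴.
Web plate: 12 × 250, A = 3 000 mm², y = 141 mm, Ī = 15 625 000 mm⁴.
Top plate: 190 × 26, A = 4 940 mm², y = 279 mm, Ī = 278 287 mm⁴.
Centroid: ȳ = ΣA·y / ΣA = 157.55 mm.
Transfer each piece to the centroidal x-axis using Ī + A·d² with d = y − 157.55:
  bottom plate: d = -149.55 mm → contributes +82 379 515 mm⁴
  web plate: d = -16.547 mm → contributes +16 446 443 mm⁴
  top plate: d = 121.45 mm → contributes +73 146 994 mm⁴
Total I = 171 972 952 mm⁴.
Extreme fibre distance c = 157.55 mm; S = I/c = 1 091 564 mm³.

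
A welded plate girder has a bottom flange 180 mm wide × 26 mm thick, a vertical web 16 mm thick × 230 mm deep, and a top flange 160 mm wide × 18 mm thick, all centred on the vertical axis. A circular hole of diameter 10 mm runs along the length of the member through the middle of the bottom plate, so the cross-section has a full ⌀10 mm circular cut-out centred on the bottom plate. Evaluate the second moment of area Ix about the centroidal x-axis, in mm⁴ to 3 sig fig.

Split into non-overlapping primitives; take the origin at the lower-left of the bounding box.
Bottom plate: 180 × 26, A = 4 680 mm², y = 13 mm, Ī = 263 640 mm⁴.
Web plate: 16 × 230, A = 3 680 mm², y = 141 mm, Ī = 16 222 667 mm⁴.
Top plate: 160 × 18, A = 2 880 mm², y = 265 mm, Ī = 77 760 mm⁴.
Hole (subtracted): ⌀10, A = 78.54 mm², y = 13 mm, Ī = 490.87 mm⁴.
Centroid: ȳ = ΣA·y / ΣA = 120.23 mm.
Transfer each piece to the centroidal x-axis using Ī + A·d² with d = y − 120.23:
  bottom plate: d = -107.23 mm → contributes +54 071 657 mm⁴
  web plate: d = 20.774 mm → contributes +17 810 787 mm⁴
  top plate: d = 144.77 mm → contributes +60 441 057 mm⁴
  hole: d = -107.23 mm → contributes −903 498 mm⁴
Total I = 131 420 003 mm⁴.

Ix ≈ 1.31 × 10⁸ mm⁴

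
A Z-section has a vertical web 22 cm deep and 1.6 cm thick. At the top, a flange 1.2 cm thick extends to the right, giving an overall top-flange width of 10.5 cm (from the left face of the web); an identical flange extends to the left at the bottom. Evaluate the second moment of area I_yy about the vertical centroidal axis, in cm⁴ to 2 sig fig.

I_yy ≈ 740 cm⁴

Treat the section as a set of non-overlapping primitives; coordinates are from the bounding-box lower-left.
Web: 1.6 × 22, A = 35.2 cm², x = 9.7 cm, Ī = 7.509 cm⁴.
Top flange (beyond web): 8.9 × 1.2, A = 10.68 cm², x = 14.95 cm, Ī = 70.5 cm⁴.
Bottom flange (beyond web): 8.9 × 1.2, A = 10.68 cm², x = 4.45 cm, Ī = 70.5 cm⁴.
Centroid: x̄ = ΣA·x / ΣA = 9.7 cm.
Transfer each piece to the vertical centroidal axis using Ī + A·d² with d = x − 9.7:
  web: d = 0 cm → contributes +7.509 cm⁴
  top flange (beyond web): d = 5.25 cm → contributes +364.9 cm⁴
  bottom flange (beyond web): d = -5.25 cm → contributes +364.9 cm⁴
Total I = 737.2 cm⁴.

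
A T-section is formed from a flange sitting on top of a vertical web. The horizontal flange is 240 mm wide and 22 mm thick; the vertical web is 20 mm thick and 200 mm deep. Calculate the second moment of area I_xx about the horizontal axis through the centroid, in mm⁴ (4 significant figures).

I_xx ≈ 4.159 × 10⁷ mm⁴

Break the section into simple shapes (no overlaps), measuring from the bottom-left corner of the bounding box.
Flange: 240 × 22, A = 5 280 mm², y = 211 mm, Ī = 212 960 mm⁴.
Web: 20 × 200, A = 4 000 mm², y = 100 mm, Ī = 13 333 333 mm⁴.
Centroid: ȳ = ΣA·y / ΣA = 163.155 mm.
Transfer each piece to the horizontal axis through the centroid using Ī + A·d² with d = y − 163.155:
  flange: d = 47.8448 mm → contributes +12 299 553 mm⁴
  web: d = -63.1552 mm → contributes +29 287 637 mm⁴
Total I = 41 587 190 mm⁴.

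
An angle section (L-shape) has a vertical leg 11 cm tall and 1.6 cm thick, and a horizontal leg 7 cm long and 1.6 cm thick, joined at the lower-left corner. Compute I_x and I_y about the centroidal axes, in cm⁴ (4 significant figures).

I_x ≈ 307.3 cm⁴, I_y ≈ 95.74 cm⁴

Decompose the section into non-overlapping parts with the origin at the bottom-left of its bounding rectangle.
Vertical leg: 1.6 × 11, A = 17.6 cm², y = 5.5 cm, Ī = 177.467 cm⁴.
Horizontal leg (remainder): 5.4 × 1.6, A = 8.64 cm², y = 0.8 cm, Ī = 1.8432 cm⁴.
Centroid: ȳ = ΣA·y / ΣA = 3.95244 cm.
Transfer each piece to the centroidal x-axis using Ī + A·d² with d = y − 3.95244:
  vertical leg: d = 1.54756 cm → contributes +219.618 cm⁴
  horizontal leg (remainder): d = -3.15244 cm → contributes +87.7064 cm⁴
Total I = 307.324 cm⁴.
For the y-axis: x̄ = 1.95244 cm.
Repeating about the centroidal y-axis gives I_y = 95.7401 cm⁴.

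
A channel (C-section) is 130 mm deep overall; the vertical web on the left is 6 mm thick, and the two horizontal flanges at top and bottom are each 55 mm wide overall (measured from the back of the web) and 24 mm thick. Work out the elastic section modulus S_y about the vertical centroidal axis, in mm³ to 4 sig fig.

S_y ≈ 2.922 × 10⁴ mm³

Break the section into simple shapes (no overlaps), measuring from the bottom-left corner of the bounding box.
Web: 6 × 130, A = 780 mm², x = 3 mm, Ī = 2 340 mm⁴.
Top flange (beyond web): 49 × 24, A = 1 176 mm², x = 30.5 mm, Ī = 235 298 mm⁴.
Bottom flange (beyond web): 49 × 24, A = 1 176 mm², x = 30.5 mm, Ī = 235 298 mm⁴.
Centroid: x̄ = ΣA·x / ΣA = 23.6513 mm.
Transfer each piece to the vertical centroidal axis using Ī + A·d² with d = x − 23.6513:
  web: d = -20.6513 mm → contributes +334 993 mm⁴
  top flange (beyond web): d = 6.84866 mm → contributes +290 457 mm⁴
  bottom flange (beyond web): d = 6.84866 mm → contributes +290 457 mm⁴
Total I = 915 907 mm⁴.
Extreme fibre distance c = 31.3487 mm; S = I/c = 29216.8 mm³.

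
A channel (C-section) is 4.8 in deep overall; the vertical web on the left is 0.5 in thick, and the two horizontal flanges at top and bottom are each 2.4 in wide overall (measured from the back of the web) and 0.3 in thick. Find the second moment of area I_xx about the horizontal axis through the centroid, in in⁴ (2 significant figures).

Split into non-overlapping primitives; take the origin at the lower-left of the bounding box.
Web: 0.5 × 4.8, A = 2.4 in², y = 2.4 in, Ī = 4.608 in⁴.
Top flange (beyond web): 1.9 × 0.3, A = 0.57 in², y = 4.65 in, Ī = 0.004275 in⁴.
Bottom flange (beyond web): 1.9 × 0.3, A = 0.57 in², y = 0.15 in, Ī = 0.004275 in⁴.
By symmetry the centroid is at mid-height, ȳ = 2.4 in.
Transfer each piece to the horizontal axis through the centroid using Ī + A·d² with d = y − 2.4:
  web: d = 0 in → contributes +4.608 in⁴
  top flange (beyond web): d = 2.25 in → contributes +2.89 in⁴
  bottom flange (beyond web): d = -2.25 in → contributes +2.89 in⁴
Total I = 10.39 in⁴.

I_xx ≈ 10 in⁴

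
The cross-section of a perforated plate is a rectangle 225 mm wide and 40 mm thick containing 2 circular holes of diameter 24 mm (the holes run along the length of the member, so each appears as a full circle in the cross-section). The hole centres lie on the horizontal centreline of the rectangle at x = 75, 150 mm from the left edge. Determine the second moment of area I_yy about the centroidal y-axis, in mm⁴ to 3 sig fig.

Break the section into simple shapes (no overlaps), measuring from the bottom-left corner of the bounding box.
Plate: 225 × 40, A = 9 000 mm², x = 112.5 mm, Ī = 37 968 750 mm⁴.
Hole 1 (subtracted): ⌀24, A = 452.39 mm², x = 75 mm, Ī = 16 286 mm⁴.
Hole 2 (subtracted): ⌀24, A = 452.39 mm², x = 150 mm, Ī = 16 286 mm⁴.
By symmetry the centroid is at mid-width, x̄ = 112.5 mm.
Transfer each piece to the centroidal y-axis using Ī + A·d² with d = x − 112.5:
  plate: d = 0 mm → contributes +37 968 750 mm⁴
  hole 1: d = -37.5 mm → contributes −652 459 mm⁴
  hole 2: d = 37.5 mm → contributes −652 459 mm⁴
Total I = 36 663 833 mm⁴.

I_yy ≈ 3.67 × 10⁷ mm⁴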